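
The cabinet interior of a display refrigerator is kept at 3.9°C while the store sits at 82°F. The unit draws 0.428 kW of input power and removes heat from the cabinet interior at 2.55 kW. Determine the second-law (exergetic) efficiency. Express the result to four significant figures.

COP_actual = Q̇_C/Ẇ = 2.550/0.4280 = 5.958.
In absolute terms T_C = 277.05 K and T_H = 300.93 K, so ΔT = 23.88 K.
COP_Carnot = T_C/ΔT = 277.05/23.88 = 11.60.
η_II = COP_actual/COP_Carnot = 5.958/11.60 = 0.5135.

0.5135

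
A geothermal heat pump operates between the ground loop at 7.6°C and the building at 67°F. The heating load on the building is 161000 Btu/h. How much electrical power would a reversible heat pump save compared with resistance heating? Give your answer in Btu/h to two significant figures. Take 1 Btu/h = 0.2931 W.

150000 Btu/h

In absolute terms T_C = 280.75 K and T_H = 292.59 K, so ΔT = 11.84 K.
COP_Carnot = T_H/ΔT = 292.59/11.84 = 24.70.
Resistance heating needs Ẇ_res = Q̇_H = 161000 Btu/h; the reversible heat pump needs only Ẇ_hp = Q̇_H/COP = 6517 Btu/h.
Saving = 161000 − 6517 = 154500 Btu/h.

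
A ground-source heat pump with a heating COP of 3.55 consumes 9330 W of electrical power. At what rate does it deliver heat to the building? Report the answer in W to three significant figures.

33100 W

Q̇_H = COP_HP × Ẇ = 3.55 × 9330 = 33120 W.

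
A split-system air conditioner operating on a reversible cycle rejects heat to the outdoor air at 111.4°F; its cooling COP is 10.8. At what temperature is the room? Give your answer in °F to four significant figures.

63.00 °F

For a Carnot refrigerator COP_R = T_C/(T_H − T_C), so T_C = COP·T_H/(1 + COP).
With T_H = 317.26 K, T_C = 10.8 × 317.26/11.80 = 290.37 K.
Converting, 290.37 K = 63.00°F.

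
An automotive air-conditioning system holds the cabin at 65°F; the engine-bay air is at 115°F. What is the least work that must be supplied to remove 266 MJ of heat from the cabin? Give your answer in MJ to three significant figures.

25.3 MJ

In absolute terms T_C = 291.48 K and T_H = 319.26 K, so ΔT = 27.78 K.
The reversible limit is COP_R = T_C/ΔT = 10.49, so W_min = Q_C/COP = Q_C·ΔT/T_C.
W_min = 266.0 × 27.78/291.48 = 25.35 MJ.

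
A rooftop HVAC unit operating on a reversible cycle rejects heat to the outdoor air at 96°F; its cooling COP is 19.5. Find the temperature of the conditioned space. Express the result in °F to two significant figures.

69 °F

For a Carnot refrigerator COP_R = T_C/(T_H − T_C), so T_C = COP·T_H/(1 + COP).
With T_H = 308.71 K, T_C = 19.5 × 308.71/20.50 = 293.65 K.
Converting, 293.65 K = 68.89°F.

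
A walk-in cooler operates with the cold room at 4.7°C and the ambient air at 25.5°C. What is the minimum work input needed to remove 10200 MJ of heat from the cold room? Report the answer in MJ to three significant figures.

764 MJ

In absolute terms T_C = 277.85 K and T_H = 298.65 K, so ΔT = 20.80 K.
The reversible limit is COP_R = T_C/ΔT = 13.36, so W_min = Q_C/COP = Q_C·ΔT/T_C.
W_min = 10200 × 20.80/277.85 = 763.6 MJ.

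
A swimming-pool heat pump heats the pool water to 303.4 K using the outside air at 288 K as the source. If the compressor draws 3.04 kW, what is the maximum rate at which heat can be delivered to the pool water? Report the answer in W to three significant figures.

59900 W

The reservoir spacing is ΔT = 303.4 − 288 = 15.40 K.
COP_Carnot = T_H/ΔT = 303.40/15.40 = 19.70.
Q̇_max = COP_Carnot × Ẇ = 19.70 × 3.040 kW = 59.89 kW = 59890 W.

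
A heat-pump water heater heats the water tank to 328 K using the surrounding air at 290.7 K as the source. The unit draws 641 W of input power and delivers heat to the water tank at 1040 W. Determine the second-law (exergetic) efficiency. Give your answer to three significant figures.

0.185

COP_actual = Q̇_H/Ẇ = 1040/641.0 = 1.622.
The reservoir spacing is ΔT = 328 − 290.7 = 37.30 K.
COP_Carnot = T_H/ΔT = 328.00/37.30 = 8.794.
η_II = COP_actual/COP_Carnot = 1.622/8.794 = 0.1845.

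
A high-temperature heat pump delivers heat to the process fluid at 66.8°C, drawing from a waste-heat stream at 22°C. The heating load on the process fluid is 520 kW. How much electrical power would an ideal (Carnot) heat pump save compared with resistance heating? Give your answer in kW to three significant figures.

In absolute terms T_C = 295.15 K and T_H = 339.95 K, so ΔT = 44.80 K.
COP_Carnot = T_H/ΔT = 339.95/44.80 = 7.588.
Resistance heating needs Ẇ_res = Q̇_H = 520.0 kW; the reversible heat pump needs only Ẇ_hp = Q̇_H/COP = 68.53 kW.
Saving = 520.0 − 68.53 = 451.5 kW.

451 kW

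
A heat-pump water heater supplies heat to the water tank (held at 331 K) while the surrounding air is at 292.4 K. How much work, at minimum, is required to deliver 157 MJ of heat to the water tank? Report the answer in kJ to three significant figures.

18300 kJ

The reservoir spacing is ΔT = 331 − 292.4 = 38.60 K.
The reversible limit is COP_HP = T_H/ΔT = 8.575, so W_min = Q_H/COP = Q_H·ΔT/T_H.
W_min = 157.0 × 38.60/331.00 = 18.31 MJ = 18310 kJ.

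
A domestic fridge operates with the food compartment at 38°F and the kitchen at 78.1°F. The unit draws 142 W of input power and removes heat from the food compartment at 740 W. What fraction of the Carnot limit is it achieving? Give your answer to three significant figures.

COP_actual = Q̇_C/Ẇ = 740.0/142.0 = 5.211.
In absolute terms T_C = 276.48 K and T_H = 298.76 K, so ΔT = 22.28 K.
COP_Carnot = T_C/ΔT = 276.48/22.28 = 12.41.
η_II = COP_actual/COP_Carnot = 5.211/12.41 = 0.4199.

0.420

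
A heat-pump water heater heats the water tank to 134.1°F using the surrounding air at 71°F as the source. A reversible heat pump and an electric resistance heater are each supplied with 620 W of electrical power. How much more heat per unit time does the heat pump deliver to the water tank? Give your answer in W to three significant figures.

5210 W

In absolute terms T_C = 294.82 K and T_H = 329.87 K, so ΔT = 35.06 K.
COP_Carnot = T_H/ΔT = 329.87/35.06 = 9.410.
The heat pump delivers Q̇_H = COP × Ẇ = 5834 W; the resistance heater delivers Ẇ = 620.0 W.
Extra = (COP − 1)·Ẇ = 5214 W.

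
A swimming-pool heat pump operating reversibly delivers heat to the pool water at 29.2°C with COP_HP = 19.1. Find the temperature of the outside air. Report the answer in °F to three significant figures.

56.1 °F

COP_HP = T_H/(T_H − T_C) gives T_H − T_C = T_H/COP.
With T_H = 302.35 K, T_C = 302.35 × (1 − 1/19.1) = 286.52 K.
Converting, 286.52 K = 56.07°F.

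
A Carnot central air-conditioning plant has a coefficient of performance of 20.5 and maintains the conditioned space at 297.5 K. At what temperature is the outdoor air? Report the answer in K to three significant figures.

COP_R = T_C/(T_H − T_C) gives T_H − T_C = T_C/COP.
With T_C = 297.50 K, T_H = 297.50 × (1 + 1/20.5) = 312.01 K.

312 K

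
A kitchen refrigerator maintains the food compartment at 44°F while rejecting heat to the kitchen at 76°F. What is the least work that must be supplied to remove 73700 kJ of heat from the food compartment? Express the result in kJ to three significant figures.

In absolute terms T_C = 279.82 K and T_H = 297.59 K, so ΔT = 17.78 K.
The reversible limit is COP_R = T_C/ΔT = 15.74, so W_min = Q_C/COP = Q_C·ΔT/T_C.
W_min = 73700 × 17.78/279.82 = 4682 kJ.

4680 kJ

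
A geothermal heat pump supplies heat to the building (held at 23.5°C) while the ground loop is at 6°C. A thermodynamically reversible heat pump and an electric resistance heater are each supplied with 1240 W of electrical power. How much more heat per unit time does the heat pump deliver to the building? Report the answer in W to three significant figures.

In absolute terms T_C = 279.15 K and T_H = 296.65 K, so ΔT = 17.50 K.
COP_Carnot = T_H/ΔT = 296.65/17.50 = 16.95.
The heat pump delivers Q̇_H = COP × Ẇ = 21020 W; the resistance heater delivers Ẇ = 1240 W.
Extra = (COP − 1)·Ẇ = 19780 W.

19800 W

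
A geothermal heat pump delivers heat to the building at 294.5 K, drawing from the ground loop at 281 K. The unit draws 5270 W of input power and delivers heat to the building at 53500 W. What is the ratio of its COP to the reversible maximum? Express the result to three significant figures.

0.465

COP_actual = Q̇_H/Ẇ = 53500/5270 = 10.15.
The reservoir spacing is ΔT = 294.5 − 281 = 13.50 K.
COP_Carnot = T_H/ΔT = 294.50/13.50 = 21.81.
η_II = COP_actual/COP_Carnot = 10.15/21.81 = 0.4654.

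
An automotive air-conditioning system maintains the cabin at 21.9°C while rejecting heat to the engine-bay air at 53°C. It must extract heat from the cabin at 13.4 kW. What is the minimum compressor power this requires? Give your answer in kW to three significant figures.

In absolute terms T_C = 295.05 K and T_H = 326.15 K, so ΔT = 31.10 K.
COP_Carnot = T_C/ΔT = 295.05/31.10 = 9.487.
Ẇ_min = Q̇/COP_Carnot = 13.40/9.487 = 1.412 kW.

1.41 kW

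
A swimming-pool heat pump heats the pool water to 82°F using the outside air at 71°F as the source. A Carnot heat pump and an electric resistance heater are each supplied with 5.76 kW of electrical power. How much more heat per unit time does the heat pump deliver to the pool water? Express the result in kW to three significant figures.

278 kW

In absolute terms T_C = 294.82 K and T_H = 300.93 K, so ΔT = 6.111 K.
COP_Carnot = T_H/ΔT = 300.93/6.111 = 49.24.
The heat pump delivers Q̇_H = COP × Ẇ = 283.6 kW; the resistance heater delivers Ẇ = 5.760 kW.
Extra = (COP − 1)·Ẇ = 277.9 kW.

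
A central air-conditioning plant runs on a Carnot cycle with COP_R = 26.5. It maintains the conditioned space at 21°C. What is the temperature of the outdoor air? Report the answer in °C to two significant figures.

COP_R = T_C/(T_H − T_C) gives T_H − T_C = T_C/COP.
With T_C = 294.15 K, T_H = 294.15 × (1 + 1/26.5) = 305.25 K.
Converting, 305.25 K = 32.10°C.

32 °C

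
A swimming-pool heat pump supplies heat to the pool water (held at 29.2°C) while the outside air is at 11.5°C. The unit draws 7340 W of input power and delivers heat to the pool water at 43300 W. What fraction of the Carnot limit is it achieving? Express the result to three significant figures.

COP_actual = Q̇_H/Ẇ = 43300/7340 = 5.899.
In absolute terms T_C = 284.65 K and T_H = 302.35 K, so ΔT = 17.70 K.
COP_Carnot = T_H/ΔT = 302.35/17.70 = 17.08.
η_II = COP_actual/COP_Carnot = 5.899/17.08 = 0.3453.

0.345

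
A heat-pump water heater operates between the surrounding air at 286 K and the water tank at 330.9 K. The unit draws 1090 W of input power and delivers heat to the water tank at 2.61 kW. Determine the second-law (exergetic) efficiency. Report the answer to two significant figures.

0.32

Converting, Q̇_H = 2.610 kW = 2610 W, so COP_actual = Q̇_H/Ẇ = 2610/1090 = 2.394.
The reservoir spacing is ΔT = 330.9 − 286 = 44.90 K.
COP_Carnot = T_H/ΔT = 330.90/44.90 = 7.370.
η_II = COP_actual/COP_Carnot = 2.394/7.370 = 0.3249.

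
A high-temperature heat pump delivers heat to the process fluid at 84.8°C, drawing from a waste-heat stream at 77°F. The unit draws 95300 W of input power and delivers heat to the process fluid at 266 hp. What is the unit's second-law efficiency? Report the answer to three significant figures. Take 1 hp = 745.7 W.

Converting, Q̇_H = 266.0 hp = 198400 W, so COP_actual = Q̇_H/Ẇ = 198400/95300 = 2.081.
In absolute terms T_C = 298.15 K and T_H = 357.95 K, so ΔT = 59.80 K.
COP_Carnot = T_H/ΔT = 357.95/59.80 = 5.986.
η_II = COP_actual/COP_Carnot = 2.081/5.986 = 0.3477.

0.348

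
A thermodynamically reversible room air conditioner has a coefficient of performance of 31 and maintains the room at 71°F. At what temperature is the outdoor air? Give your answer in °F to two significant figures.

88 °F

COP_R = T_C/(T_H − T_C) gives T_H − T_C = T_C/COP.
With T_C = 294.82 K, T_H = 294.82 × (1 + 1/31) = 304.33 K.
Converting, 304.33 K = 88.12°F.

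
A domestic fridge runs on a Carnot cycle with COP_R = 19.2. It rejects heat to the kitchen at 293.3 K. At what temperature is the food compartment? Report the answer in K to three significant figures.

279 K

For a Carnot refrigerator COP_R = T_C/(T_H − T_C), so T_C = COP·T_H/(1 + COP).
With T_H = 293.30 K, T_C = 19.2 × 293.30/20.20 = 278.78 K.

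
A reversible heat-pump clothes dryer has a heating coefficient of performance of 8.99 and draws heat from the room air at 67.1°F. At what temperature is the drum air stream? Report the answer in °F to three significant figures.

133 °F

COP_HP = T_H/(T_H − T_C) rearranges to T_H = COP·T_C/(COP − 1).
With T_C = 292.65 K, T_H = 8.99 × 292.65/7.990 = 329.28 K.
Converting, 329.28 K = 133.03°F.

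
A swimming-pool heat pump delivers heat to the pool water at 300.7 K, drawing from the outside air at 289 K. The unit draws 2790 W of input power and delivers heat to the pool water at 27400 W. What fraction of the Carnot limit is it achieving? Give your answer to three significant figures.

0.382

COP_actual = Q̇_H/Ẇ = 27400/2790 = 9.821.
The reservoir spacing is ΔT = 300.7 − 289 = 11.70 K.
COP_Carnot = T_H/ΔT = 300.70/11.70 = 25.70.
η_II = COP_actual/COP_Carnot = 9.821/25.70 = 0.3821.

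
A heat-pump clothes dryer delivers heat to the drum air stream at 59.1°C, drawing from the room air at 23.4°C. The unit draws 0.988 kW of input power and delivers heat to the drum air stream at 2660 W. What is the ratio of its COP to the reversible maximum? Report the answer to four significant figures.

0.2893

Converting, Q̇_H = 2660 W = 2.660 kW, so COP_actual = Q̇_H/Ẇ = 2.660/0.9880 = 2.692.
In absolute terms T_C = 296.55 K and T_H = 332.25 K, so ΔT = 35.70 K.
COP_Carnot = T_H/ΔT = 332.25/35.70 = 9.307.
η_II = COP_actual/COP_Carnot = 2.692/9.307 = 0.2893.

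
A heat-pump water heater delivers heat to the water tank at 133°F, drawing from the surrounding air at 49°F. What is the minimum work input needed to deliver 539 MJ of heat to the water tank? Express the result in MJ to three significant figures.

76.4 MJ

In absolute terms T_C = 282.59 K and T_H = 329.26 K, so ΔT = 46.67 K.
The reversible limit is COP_HP = T_H/ΔT = 7.056, so W_min = Q_H/COP = Q_H·ΔT/T_H.
W_min = 539.0 × 46.67/329.26 = 76.39 MJ.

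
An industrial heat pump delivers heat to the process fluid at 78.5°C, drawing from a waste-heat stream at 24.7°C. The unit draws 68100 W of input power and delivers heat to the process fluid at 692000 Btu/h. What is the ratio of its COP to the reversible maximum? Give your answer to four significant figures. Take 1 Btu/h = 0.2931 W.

Converting, Q̇_H = 692000 Btu/h = 202800 W, so COP_actual = Q̇_H/Ẇ = 202800/68100 = 2.978.
In absolute terms T_C = 297.85 K and T_H = 351.65 K, so ΔT = 53.80 K.
COP_Carnot = T_H/ΔT = 351.65/53.80 = 6.536.
η_II = COP_actual/COP_Carnot = 2.978/6.536 = 0.4557.

0.4557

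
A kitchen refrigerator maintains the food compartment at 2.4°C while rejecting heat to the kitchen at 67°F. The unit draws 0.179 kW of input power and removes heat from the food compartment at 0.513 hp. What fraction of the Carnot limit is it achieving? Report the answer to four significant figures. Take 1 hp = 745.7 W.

Converting, Q̇_C = 0.5130 hp = 0.3825 kW, so COP_actual = Q̇_C/Ẇ = 0.3825/0.1790 = 2.137.
In absolute terms T_C = 275.55 K and T_H = 292.59 K, so ΔT = 17.04 K.
COP_Carnot = T_C/ΔT = 275.55/17.04 = 16.17.
η_II = COP_actual/COP_Carnot = 2.137/16.17 = 0.1322.

0.1322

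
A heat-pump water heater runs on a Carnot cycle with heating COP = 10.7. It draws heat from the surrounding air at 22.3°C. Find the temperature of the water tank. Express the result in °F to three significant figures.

COP_HP = T_H/(T_H − T_C) rearranges to T_H = COP·T_C/(COP − 1).
With T_C = 295.45 K, T_H = 10.7 × 295.45/9.700 = 325.91 K.
Converting, 325.91 K = 126.97°F.

127 °F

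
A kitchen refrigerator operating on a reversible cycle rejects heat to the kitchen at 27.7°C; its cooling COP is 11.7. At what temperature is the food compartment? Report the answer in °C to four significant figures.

4.011 °C

For a Carnot refrigerator COP_R = T_C/(T_H − T_C), so T_C = COP·T_H/(1 + COP).
With T_H = 300.85 K, T_C = 11.7 × 300.85/12.70 = 277.16 K.
Converting, 277.16 K = 4.01°C.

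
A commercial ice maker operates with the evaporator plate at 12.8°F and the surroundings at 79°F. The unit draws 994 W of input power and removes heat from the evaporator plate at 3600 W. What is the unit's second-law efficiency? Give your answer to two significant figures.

COP_actual = Q̇_C/Ẇ = 3600/994.0 = 3.622.
In absolute terms T_C = 262.48 K and T_H = 299.26 K, so ΔT = 36.78 K.
COP_Carnot = T_C/ΔT = 262.48/36.78 = 7.137.
η_II = COP_actual/COP_Carnot = 3.622/7.137 = 0.5075.

0.51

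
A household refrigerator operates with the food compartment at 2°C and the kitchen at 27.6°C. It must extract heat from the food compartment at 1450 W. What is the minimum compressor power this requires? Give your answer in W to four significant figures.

In absolute terms T_C = 275.15 K and T_H = 300.75 K, so ΔT = 25.60 K.
COP_Carnot = T_C/ΔT = 275.15/25.60 = 10.75.
Ẇ_min = Q̇/COP_Carnot = 1450/10.75 = 134.9 W.

134.9 W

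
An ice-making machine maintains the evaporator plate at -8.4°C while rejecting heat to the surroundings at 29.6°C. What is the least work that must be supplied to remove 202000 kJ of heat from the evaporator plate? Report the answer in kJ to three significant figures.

29000 kJ

In absolute terms T_C = 264.75 K and T_H = 302.75 K, so ΔT = 38.00 K.
The reversible limit is COP_R = T_C/ΔT = 6.967, so W_min = Q_C/COP = Q_C·ΔT/T_C.
W_min = 202000 × 38.00/264.75 = 28990 kJ.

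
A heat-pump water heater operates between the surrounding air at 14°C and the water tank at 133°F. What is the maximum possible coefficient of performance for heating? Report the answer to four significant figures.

In absolute terms T_C = 287.15 K and T_H = 329.26 K, so ΔT = 42.11 K.
For a reversible cycle, COP_Carnot = T_H/ΔT = 329.26/42.11 = 7.819.

7.819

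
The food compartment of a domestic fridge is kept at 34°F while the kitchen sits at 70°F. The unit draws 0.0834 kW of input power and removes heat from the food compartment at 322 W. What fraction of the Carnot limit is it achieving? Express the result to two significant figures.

0.28

Converting, Q̇_C = 322.0 W = 0.3220 kW, so COP_actual = Q̇_C/Ẇ = 0.3220/0.08340 = 3.861.
In absolute terms T_C = 274.26 K and T_H = 294.26 K, so ΔT = 20.00 K.
COP_Carnot = T_C/ΔT = 274.26/20.00 = 13.71.
η_II = COP_actual/COP_Carnot = 3.861/13.71 = 0.2816.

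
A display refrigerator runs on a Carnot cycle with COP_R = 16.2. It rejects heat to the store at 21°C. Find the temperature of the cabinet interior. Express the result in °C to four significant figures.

3.898 °C

For a Carnot refrigerator COP_R = T_C/(T_H − T_C), so T_C = COP·T_H/(1 + COP).
With T_H = 294.15 K, T_C = 16.2 × 294.15/17.20 = 277.05 K.
Converting, 277.05 K = 3.90°C.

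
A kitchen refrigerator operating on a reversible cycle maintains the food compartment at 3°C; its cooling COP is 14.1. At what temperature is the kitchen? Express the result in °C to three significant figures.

COP_R = T_C/(T_H − T_C) gives T_H − T_C = T_C/COP.
With T_C = 276.15 K, T_H = 276.15 × (1 + 1/14.1) = 295.74 K.
Converting, 295.74 K = 22.59°C.

22.6 °C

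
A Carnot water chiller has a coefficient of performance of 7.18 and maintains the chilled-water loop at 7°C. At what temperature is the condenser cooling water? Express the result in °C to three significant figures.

COP_R = T_C/(T_H − T_C) gives T_H − T_C = T_C/COP.
With T_C = 280.15 K, T_H = 280.15 × (1 + 1/7.18) = 319.17 K.
Converting, 319.17 K = 46.02°C.

46.0 °C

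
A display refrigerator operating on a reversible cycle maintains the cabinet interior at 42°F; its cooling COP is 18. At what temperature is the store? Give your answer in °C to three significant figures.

COP_R = T_C/(T_H − T_C) gives T_H − T_C = T_C/COP.
With T_C = 278.71 K, T_H = 278.71 × (1 + 1/18) = 294.19 K.
Converting, 294.19 K = 21.04°C.

21.0 °C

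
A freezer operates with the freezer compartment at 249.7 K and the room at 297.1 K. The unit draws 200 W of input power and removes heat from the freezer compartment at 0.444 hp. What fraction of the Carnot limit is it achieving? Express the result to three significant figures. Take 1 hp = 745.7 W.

0.314

Converting, Q̇_C = 0.4440 hp = 331.1 W, so COP_actual = Q̇_C/Ẇ = 331.1/200.0 = 1.655.
The reservoir spacing is ΔT = 297.1 − 249.7 = 47.40 K.
COP_Carnot = T_C/ΔT = 249.70/47.40 = 5.268.
η_II = COP_actual/COP_Carnot = 1.655/5.268 = 0.3143.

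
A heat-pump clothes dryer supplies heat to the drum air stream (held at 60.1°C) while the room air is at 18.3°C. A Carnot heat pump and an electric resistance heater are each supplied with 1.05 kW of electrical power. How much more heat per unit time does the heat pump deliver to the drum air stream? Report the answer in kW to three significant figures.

In absolute terms T_C = 291.45 K and T_H = 333.25 K, so ΔT = 41.80 K.
COP_Carnot = T_H/ΔT = 333.25/41.80 = 7.972.
The heat pump delivers Q̇_H = COP × Ẇ = 8.371 kW; the resistance heater delivers Ẇ = 1.050 kW.
Extra = (COP − 1)·Ẇ = 7.321 kW.

7.32 kW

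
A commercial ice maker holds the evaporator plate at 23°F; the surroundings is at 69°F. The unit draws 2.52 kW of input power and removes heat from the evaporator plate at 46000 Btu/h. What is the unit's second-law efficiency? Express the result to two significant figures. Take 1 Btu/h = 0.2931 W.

0.51

Converting, Q̇_C = 46000 Btu/h = 13.48 kW, so COP_actual = Q̇_C/Ẇ = 13.48/2.520 = 5.350.
In absolute terms T_C = 268.15 K and T_H = 293.71 K, so ΔT = 25.56 K.
COP_Carnot = T_C/ΔT = 268.15/25.56 = 10.49.
η_II = COP_actual/COP_Carnot = 5.350/10.49 = 0.5099.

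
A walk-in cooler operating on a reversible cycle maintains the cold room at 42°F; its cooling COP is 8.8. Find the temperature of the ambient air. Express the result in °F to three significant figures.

99.0 °F

COP_R = T_C/(T_H − T_C) gives T_H − T_C = T_C/COP.
With T_C = 278.71 K, T_H = 278.71 × (1 + 1/8.8) = 310.38 K.
Converting, 310.38 K = 99.01°F.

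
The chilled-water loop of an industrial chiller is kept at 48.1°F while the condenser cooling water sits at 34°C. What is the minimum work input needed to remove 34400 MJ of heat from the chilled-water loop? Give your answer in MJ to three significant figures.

3060 MJ

In absolute terms T_C = 282.09 K and T_H = 307.15 K, so ΔT = 25.06 K.
The reversible limit is COP_R = T_C/ΔT = 11.26, so W_min = Q_C/COP = Q_C·ΔT/T_C.
W_min = 34400 × 25.06/282.09 = 3055 MJ.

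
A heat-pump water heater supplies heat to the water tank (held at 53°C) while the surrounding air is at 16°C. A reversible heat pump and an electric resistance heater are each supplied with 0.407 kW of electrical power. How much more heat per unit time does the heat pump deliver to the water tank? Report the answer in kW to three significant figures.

3.18 kW

In absolute terms T_C = 289.15 K and T_H = 326.15 K, so ΔT = 37.00 K.
COP_Carnot = T_H/ΔT = 326.15/37.00 = 8.815.
The heat pump delivers Q̇_H = COP × Ẇ = 3.588 kW; the resistance heater delivers Ẇ = 0.4070 kW.
Extra = (COP − 1)·Ẇ = 3.181 kW.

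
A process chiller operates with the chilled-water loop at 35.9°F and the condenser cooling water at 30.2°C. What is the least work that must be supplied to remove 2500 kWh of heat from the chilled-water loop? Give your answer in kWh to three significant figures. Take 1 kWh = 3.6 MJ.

In absolute terms T_C = 275.32 K and T_H = 303.35 K, so ΔT = 28.03 K.
The reversible limit is COP_R = T_C/ΔT = 9.821, so W_min = Q_C/COP = Q_C·ΔT/T_C.
W_min = 2500 × 28.03/275.32 = 254.6 kWh.

255 kWh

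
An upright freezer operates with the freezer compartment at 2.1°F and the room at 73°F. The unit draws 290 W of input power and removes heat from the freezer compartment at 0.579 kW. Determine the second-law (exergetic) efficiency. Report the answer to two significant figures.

Converting, Q̇_C = 0.5790 kW = 579.0 W, so COP_actual = Q̇_C/Ẇ = 579.0/290.0 = 1.997.
In absolute terms T_C = 256.54 K and T_H = 295.93 K, so ΔT = 39.39 K.
COP_Carnot = T_C/ΔT = 256.54/39.39 = 6.513.
η_II = COP_actual/COP_Carnot = 1.997/6.513 = 0.3065.

0.31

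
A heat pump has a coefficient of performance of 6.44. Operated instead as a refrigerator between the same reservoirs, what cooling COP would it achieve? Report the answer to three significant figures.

5.44

Since Q_H = Q_C + W for any cycle, COP_R = Q_C/W = Q_H/W − 1.
COP_R = 6.44 − 1 = 5.44.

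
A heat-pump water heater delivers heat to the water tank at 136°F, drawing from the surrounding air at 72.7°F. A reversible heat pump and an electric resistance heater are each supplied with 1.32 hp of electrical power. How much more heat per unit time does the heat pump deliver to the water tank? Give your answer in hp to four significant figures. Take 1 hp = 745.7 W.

11.10 hp

In absolute terms T_C = 295.76 K and T_H = 330.93 K, so ΔT = 35.17 K.
COP_Carnot = T_H/ΔT = 330.93/35.17 = 9.410.
The heat pump delivers Q̇_H = COP × Ẇ = 12.42 hp; the resistance heater delivers Ẇ = 1.320 hp.
Extra = (COP − 1)·Ẇ = 11.10 hp.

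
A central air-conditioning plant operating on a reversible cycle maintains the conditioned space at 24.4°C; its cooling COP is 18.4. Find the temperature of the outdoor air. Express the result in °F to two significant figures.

COP_R = T_C/(T_H − T_C) gives T_H − T_C = T_C/COP.
With T_C = 297.55 K, T_H = 297.55 × (1 + 1/18.4) = 313.72 K.
Converting, 313.72 K = 105.03°F.

110 °F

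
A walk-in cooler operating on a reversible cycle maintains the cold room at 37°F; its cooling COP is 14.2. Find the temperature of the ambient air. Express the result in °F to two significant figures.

72 °F

COP_R = T_C/(T_H − T_C) gives T_H − T_C = T_C/COP.
With T_C = 275.93 K, T_H = 275.93 × (1 + 1/14.2) = 295.36 K.
Converting, 295.36 K = 71.98°F.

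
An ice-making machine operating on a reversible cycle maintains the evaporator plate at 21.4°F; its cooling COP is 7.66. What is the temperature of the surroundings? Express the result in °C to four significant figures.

COP_R = T_C/(T_H − T_C) gives T_H − T_C = T_C/COP.
With T_C = 267.26 K, T_H = 267.26 × (1 + 1/7.66) = 302.15 K.
Converting, 302.15 K = 29.00°C.

29.00 °C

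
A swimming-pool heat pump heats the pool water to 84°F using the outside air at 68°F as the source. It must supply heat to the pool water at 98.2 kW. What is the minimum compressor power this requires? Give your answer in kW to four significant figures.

2.890 kW

In absolute terms T_C = 293.15 K and T_H = 302.04 K, so ΔT = 8.889 K.
COP_Carnot = T_H/ΔT = 302.04/8.889 = 33.98.
Ẇ_min = Q̇/COP_Carnot = 98.20/33.98 = 2.890 kW.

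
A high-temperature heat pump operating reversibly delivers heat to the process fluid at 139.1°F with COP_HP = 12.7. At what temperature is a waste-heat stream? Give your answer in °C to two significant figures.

33 °C

COP_HP = T_H/(T_H − T_C) gives T_H − T_C = T_H/COP.
With T_H = 332.65 K, T_C = 332.65 × (1 − 1/12.7) = 306.46 K.
Converting, 306.46 K = 33.31°C.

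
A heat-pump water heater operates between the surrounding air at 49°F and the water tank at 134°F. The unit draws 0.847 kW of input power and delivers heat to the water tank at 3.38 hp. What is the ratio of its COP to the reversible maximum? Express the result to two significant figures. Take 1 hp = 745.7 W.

Converting, Q̇_H = 3.380 hp = 2.520 kW, so COP_actual = Q̇_H/Ẇ = 2.520/0.8470 = 2.976.
In absolute terms T_C = 282.59 K and T_H = 329.82 K, so ΔT = 47.22 K.
COP_Carnot = T_H/ΔT = 329.82/47.22 = 6.984.
η_II = COP_actual/COP_Carnot = 2.976/6.984 = 0.4261.

0.43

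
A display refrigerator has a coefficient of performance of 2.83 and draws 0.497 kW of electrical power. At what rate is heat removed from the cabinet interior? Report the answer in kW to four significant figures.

Q̇_C = COP × Ẇ = 2.83 × 0.4970 = 1.407 kW.

1.407 kW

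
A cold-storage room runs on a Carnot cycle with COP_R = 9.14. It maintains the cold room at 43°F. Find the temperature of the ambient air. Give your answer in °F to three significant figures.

98.0 °F

COP_R = T_C/(T_H − T_C) gives T_H − T_C = T_C/COP.
With T_C = 279.26 K, T_H = 279.26 × (1 + 1/9.14) = 309.81 K.
Converting, 309.81 K = 98.00°F.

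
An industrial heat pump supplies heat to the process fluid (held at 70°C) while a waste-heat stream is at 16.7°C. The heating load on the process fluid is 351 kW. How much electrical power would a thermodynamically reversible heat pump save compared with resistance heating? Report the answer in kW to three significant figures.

296 kW

In absolute terms T_C = 289.85 K and T_H = 343.15 K, so ΔT = 53.30 K.
COP_Carnot = T_H/ΔT = 343.15/53.30 = 6.438.
Resistance heating needs Ẇ_res = Q̇_H = 351.0 kW; the reversible heat pump needs only Ẇ_hp = Q̇_H/COP = 54.52 kW.
Saving = 351.0 − 54.52 = 296.5 kW.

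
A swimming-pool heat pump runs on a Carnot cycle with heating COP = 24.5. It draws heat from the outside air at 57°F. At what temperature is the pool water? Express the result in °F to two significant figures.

COP_HP = T_H/(T_H − T_C) rearranges to T_H = COP·T_C/(COP − 1).
With T_C = 287.04 K, T_H = 24.5 × 287.04/23.50 = 299.25 K.
Converting, 299.25 K = 78.99°F.

79 °F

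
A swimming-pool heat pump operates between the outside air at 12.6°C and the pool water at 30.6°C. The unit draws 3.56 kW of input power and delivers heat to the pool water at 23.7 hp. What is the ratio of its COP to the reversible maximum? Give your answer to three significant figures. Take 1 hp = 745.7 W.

0.294

Converting, Q̇_H = 23.70 hp = 17.67 kW, so COP_actual = Q̇_H/Ẇ = 17.67/3.560 = 4.964.
In absolute terms T_C = 285.75 K and T_H = 303.75 K, so ΔT = 18.00 K.
COP_Carnot = T_H/ΔT = 303.75/18.00 = 16.88.
η_II = COP_actual/COP_Carnot = 4.964/16.88 = 0.2942.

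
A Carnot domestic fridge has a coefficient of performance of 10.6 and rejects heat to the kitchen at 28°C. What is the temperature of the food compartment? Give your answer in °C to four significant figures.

For a Carnot refrigerator COP_R = T_C/(T_H − T_C), so T_C = COP·T_H/(1 + COP).
With T_H = 301.15 K, T_C = 10.6 × 301.15/11.60 = 275.19 K.
Converting, 275.19 K = 2.04°C.

2.039 °C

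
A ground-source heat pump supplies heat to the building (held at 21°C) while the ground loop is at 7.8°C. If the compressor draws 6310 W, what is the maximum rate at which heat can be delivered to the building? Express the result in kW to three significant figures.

In absolute terms T_C = 280.95 K and T_H = 294.15 K, so ΔT = 13.20 K.
COP_Carnot = T_H/ΔT = 294.15/13.20 = 22.28.
Q̇_max = COP_Carnot × Ẇ = 22.28 × 6310 W = 140600 W = 140.6 kW.

141 kW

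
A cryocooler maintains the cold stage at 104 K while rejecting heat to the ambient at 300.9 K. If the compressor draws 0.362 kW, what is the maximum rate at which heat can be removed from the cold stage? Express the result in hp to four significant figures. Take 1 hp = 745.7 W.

The reservoir spacing is ΔT = 300.9 − 104 = 196.9 K.
COP_Carnot = T_C/ΔT = 104.00/196.9 = 0.5282.
Q̇_max = COP_Carnot × Ẇ = 0.5282 × 0.3620 kW = 0.1912 kW = 0.2564 hp.

0.2564 hp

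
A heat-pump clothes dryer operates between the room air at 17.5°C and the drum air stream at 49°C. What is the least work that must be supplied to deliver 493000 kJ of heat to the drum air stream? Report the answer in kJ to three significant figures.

48200 kJ

In absolute terms T_C = 290.65 K and T_H = 322.15 K, so ΔT = 31.50 K.
The reversible limit is COP_HP = T_H/ΔT = 10.23, so W_min = Q_H/COP = Q_H·ΔT/T_H.
W_min = 493000 × 31.50/322.15 = 48210 kJ.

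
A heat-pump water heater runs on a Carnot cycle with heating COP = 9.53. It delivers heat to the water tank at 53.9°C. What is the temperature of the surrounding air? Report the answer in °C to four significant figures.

19.58 °C

COP_HP = T_H/(T_H − T_C) gives T_H − T_C = T_H/COP.
With T_H = 327.05 K, T_C = 327.05 × (1 − 1/9.53) = 292.73 K.
Converting, 292.73 K = 19.58°C.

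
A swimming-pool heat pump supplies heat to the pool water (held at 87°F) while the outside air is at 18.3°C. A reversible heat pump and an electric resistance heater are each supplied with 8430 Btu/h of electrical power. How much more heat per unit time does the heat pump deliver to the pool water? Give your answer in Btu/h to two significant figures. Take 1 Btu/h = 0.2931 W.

200000 Btu/h

In absolute terms T_C = 291.45 K and T_H = 303.71 K, so ΔT = 12.26 K.
COP_Carnot = T_H/ΔT = 303.71/12.26 = 24.78.
The heat pump delivers Q̇_H = COP × Ẇ = 208900 Btu/h; the resistance heater delivers Ẇ = 8430 Btu/h.
Extra = (COP − 1)·Ẇ = 200500 Btu/h.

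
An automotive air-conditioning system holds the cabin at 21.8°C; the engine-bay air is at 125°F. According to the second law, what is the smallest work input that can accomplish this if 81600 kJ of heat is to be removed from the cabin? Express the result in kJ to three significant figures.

In absolute terms T_C = 294.95 K and T_H = 324.82 K, so ΔT = 29.87 K.
The reversible limit is COP_R = T_C/ΔT = 9.876, so W_min = Q_C/COP = Q_C·ΔT/T_C.
W_min = 81600 × 29.87/294.95 = 8263 kJ.

8260 kJ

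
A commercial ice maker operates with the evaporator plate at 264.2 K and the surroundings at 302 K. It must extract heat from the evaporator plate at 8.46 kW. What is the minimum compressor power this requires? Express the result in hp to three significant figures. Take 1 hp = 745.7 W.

The reservoir spacing is ΔT = 302 − 264.2 = 37.80 K.
COP_Carnot = T_C/ΔT = 264.20/37.80 = 6.989.
Ẇ_min = Q̇/COP_Carnot = 8.460/6.989 = 1.210 kW = 1.623 hp.

1.62 hp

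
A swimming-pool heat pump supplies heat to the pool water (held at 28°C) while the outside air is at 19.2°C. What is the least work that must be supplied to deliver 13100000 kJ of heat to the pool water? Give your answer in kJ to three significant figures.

383000 kJ

In absolute terms T_C = 292.35 K and T_H = 301.15 K, so ΔT = 8.800 K.
The reversible limit is COP_HP = T_H/ΔT = 34.22, so W_min = Q_H/COP = Q_H·ΔT/T_H.
W_min = 13100000 × 8.800/301.15 = 382800 kJ.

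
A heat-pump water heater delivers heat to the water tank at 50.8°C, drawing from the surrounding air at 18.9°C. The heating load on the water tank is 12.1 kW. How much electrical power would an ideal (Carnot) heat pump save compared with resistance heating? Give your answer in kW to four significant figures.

In absolute terms T_C = 292.05 K and T_H = 323.95 K, so ΔT = 31.90 K.
COP_Carnot = T_H/ΔT = 323.95/31.90 = 10.16.
Resistance heating needs Ẇ_res = Q̇_H = 12.10 kW; the reversible heat pump needs only Ẇ_hp = Q̇_H/COP = 1.192 kW.
Saving = 12.10 − 1.192 = 10.91 kW.

10.91 kW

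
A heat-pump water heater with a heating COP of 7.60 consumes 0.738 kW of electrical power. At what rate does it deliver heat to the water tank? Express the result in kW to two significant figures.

Q̇_H = COP_HP × Ẇ = 7.60 × 0.7380 = 5.609 kW.

5.6 kW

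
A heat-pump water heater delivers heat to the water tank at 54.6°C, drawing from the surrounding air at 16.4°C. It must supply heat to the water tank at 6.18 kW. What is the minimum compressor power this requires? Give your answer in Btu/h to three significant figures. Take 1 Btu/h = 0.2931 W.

2460 Btu/h

In absolute terms T_C = 289.55 K and T_H = 327.75 K, so ΔT = 38.20 K.
COP_Carnot = T_H/ΔT = 327.75/38.20 = 8.580.
Ẇ_min = Q̇/COP_Carnot = 6.180/8.580 = 0.7203 kW = 2457 Btu/h.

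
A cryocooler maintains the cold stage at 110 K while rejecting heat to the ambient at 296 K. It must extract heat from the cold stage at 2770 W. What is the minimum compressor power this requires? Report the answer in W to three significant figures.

4680 W

The reservoir spacing is ΔT = 296 − 110 = 186.0 K.
COP_Carnot = T_C/ΔT = 110.00/186.0 = 0.5914.
Ẇ_min = Q̇/COP_Carnot = 2770/0.5914 = 4684 W.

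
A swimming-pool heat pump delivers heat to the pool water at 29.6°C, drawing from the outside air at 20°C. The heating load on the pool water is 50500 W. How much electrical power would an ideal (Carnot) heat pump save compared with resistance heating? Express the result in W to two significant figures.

49000 W

In absolute terms T_C = 293.15 K and T_H = 302.75 K, so ΔT = 9.600 K.
COP_Carnot = T_H/ΔT = 302.75/9.600 = 31.54.
Resistance heating needs Ẇ_res = Q̇_H = 50500 W; the reversible heat pump needs only Ẇ_hp = Q̇_H/COP = 1601 W.
Saving = 50500 − 1601 = 48900 W.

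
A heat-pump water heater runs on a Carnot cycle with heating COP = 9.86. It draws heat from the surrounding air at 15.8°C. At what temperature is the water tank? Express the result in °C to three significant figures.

48.4 °C

COP_HP = T_H/(T_H − T_C) rearranges to T_H = COP·T_C/(COP − 1).
With T_C = 288.95 K, T_H = 9.86 × 288.95/8.860 = 321.56 K.
Converting, 321.56 K = 48.41°C.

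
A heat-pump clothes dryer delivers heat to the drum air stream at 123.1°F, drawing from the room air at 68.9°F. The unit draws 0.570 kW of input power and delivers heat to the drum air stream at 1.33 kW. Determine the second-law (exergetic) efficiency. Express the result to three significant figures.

COP_actual = Q̇_H/Ẇ = 1.330/0.5700 = 2.333.
In absolute terms T_C = 293.65 K and T_H = 323.76 K, so ΔT = 30.11 K.
COP_Carnot = T_H/ΔT = 323.76/30.11 = 10.75.
η_II = COP_actual/COP_Carnot = 2.333/10.75 = 0.2170.

0.217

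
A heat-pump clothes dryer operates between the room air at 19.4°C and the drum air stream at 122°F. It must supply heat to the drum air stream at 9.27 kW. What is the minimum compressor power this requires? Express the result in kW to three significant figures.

0.878 kW

In absolute terms T_C = 292.55 K and T_H = 323.15 K, so ΔT = 30.60 K.
COP_Carnot = T_H/ΔT = 323.15/30.60 = 10.56.
Ẇ_min = Q̇/COP_Carnot = 9.270/10.56 = 0.8778 kW.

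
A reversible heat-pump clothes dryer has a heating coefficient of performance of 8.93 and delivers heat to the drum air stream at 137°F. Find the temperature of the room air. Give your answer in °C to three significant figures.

21.2 °C

COP_HP = T_H/(T_H − T_C) gives T_H − T_C = T_H/COP.
With T_H = 331.48 K, T_C = 331.48 × (1 − 1/8.93) = 294.36 K.
Converting, 294.36 K = 21.21°C.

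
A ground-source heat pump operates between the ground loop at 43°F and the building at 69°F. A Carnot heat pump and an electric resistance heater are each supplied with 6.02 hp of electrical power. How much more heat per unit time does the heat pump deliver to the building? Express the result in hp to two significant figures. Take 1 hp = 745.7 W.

In absolute terms T_C = 279.26 K and T_H = 293.71 K, so ΔT = 14.44 K.
COP_Carnot = T_H/ΔT = 293.71/14.44 = 20.33.
The heat pump delivers Q̇_H = COP × Ẇ = 122.4 hp; the resistance heater delivers Ẇ = 6.020 hp.
Extra = (COP − 1)·Ẇ = 116.4 hp.

120 hp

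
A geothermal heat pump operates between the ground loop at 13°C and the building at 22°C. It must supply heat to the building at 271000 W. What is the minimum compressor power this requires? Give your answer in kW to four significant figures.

8.264 kW

In absolute terms T_C = 286.15 K and T_H = 295.15 K, so ΔT = 9.000 K.
COP_Carnot = T_H/ΔT = 295.15/9.000 = 32.79.
Ẇ_min = Q̇/COP_Carnot = 271000/32.79 = 8264 W = 8.264 kW.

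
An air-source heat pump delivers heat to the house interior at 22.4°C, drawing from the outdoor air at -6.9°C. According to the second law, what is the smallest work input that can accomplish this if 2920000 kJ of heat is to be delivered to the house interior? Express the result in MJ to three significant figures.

289 MJ

In absolute terms T_C = 266.25 K and T_H = 295.55 K, so ΔT = 29.30 K.
The reversible limit is COP_HP = T_H/ΔT = 10.09, so W_min = Q_H/COP = Q_H·ΔT/T_H.
W_min = 2920000 × 29.30/295.55 = 289500 kJ = 289.5 MJ.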